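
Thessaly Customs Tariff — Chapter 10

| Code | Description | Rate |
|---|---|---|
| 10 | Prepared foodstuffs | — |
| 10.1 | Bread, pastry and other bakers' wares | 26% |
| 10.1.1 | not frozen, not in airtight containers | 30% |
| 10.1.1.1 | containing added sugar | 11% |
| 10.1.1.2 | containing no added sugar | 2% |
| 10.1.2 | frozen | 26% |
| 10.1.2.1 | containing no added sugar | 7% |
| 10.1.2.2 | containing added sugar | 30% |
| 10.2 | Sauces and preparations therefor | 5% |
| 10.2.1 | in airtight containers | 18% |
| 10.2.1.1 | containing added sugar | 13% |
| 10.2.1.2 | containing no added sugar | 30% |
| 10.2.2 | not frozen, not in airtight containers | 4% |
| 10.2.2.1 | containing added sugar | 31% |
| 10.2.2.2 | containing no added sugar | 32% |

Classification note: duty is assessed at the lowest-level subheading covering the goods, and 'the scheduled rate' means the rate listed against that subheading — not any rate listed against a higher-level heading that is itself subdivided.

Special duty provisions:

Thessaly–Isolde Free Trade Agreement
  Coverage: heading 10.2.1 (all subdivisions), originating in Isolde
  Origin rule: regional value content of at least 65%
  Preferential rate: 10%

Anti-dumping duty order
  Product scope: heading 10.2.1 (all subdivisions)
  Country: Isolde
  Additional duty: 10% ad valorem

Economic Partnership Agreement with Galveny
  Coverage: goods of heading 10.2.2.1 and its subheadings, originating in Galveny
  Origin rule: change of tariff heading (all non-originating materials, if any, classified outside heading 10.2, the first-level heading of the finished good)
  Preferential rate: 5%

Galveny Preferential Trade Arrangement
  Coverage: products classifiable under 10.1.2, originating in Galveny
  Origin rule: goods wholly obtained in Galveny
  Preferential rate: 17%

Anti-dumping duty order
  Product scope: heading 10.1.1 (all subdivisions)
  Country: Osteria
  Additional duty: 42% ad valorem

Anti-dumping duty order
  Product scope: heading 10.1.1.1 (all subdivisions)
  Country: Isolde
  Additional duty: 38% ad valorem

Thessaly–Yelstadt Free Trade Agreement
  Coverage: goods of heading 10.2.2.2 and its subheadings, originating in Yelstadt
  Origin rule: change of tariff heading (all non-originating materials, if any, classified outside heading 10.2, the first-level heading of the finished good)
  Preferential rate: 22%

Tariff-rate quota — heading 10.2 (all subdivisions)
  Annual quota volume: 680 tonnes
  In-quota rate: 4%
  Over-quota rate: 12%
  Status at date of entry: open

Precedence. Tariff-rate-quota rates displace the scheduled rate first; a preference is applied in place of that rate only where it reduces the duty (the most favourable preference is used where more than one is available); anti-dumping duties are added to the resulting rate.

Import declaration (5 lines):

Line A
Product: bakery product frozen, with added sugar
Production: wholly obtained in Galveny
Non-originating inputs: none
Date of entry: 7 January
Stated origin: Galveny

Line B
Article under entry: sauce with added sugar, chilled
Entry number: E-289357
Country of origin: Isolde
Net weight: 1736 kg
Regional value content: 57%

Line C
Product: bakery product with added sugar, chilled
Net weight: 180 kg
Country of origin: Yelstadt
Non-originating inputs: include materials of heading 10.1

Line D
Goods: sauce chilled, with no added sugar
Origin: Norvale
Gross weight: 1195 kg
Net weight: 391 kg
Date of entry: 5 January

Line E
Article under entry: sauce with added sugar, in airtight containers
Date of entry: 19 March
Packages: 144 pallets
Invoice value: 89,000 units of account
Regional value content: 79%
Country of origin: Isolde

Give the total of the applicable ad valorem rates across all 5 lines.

Line A: bakery product → 10.1; frozen → 10.1.2; with added sugar → 10.1.2.2. Scheduled 30%. Galveny agreement on 10.2.2.1: 10.1.2.2 not covered; Galveny agreement on 10.1.2: wholly obtained → 17% available; preferential 17%. → 17%.
Line B: sauce → 10.2; chilled → 10.2.2; with added sugar → 10.2.2.1. Scheduled 31%. quota on 10.2 open → in-quota 4%; Isolde agreement on 10.2.1: 10.2.2.1 not covered. → 4%.
Line C: bakery product → 10.1; chilled → 10.1.1; with added sugar → 10.1.1.1. Scheduled 11%. Yelstadt agreement on 10.2.2.2: 10.1.1.1 not covered. → 11%.
Line D: sauce → 10.2; chilled → 10.2.2; with no added sugar → 10.2.2.2. Scheduled 32%. quota on 10.2 open → in-quota 4%. → 4%.
Line E: sauce → 10.2; in airtight containers → 10.2.1; with added sugar → 10.2.1.1. Scheduled 13%. quota on 10.2 open → in-quota 4%; Isolde agreement on 10.2.1: RVC ≥ 65% → 10% available; preference 10% not lower than 4% → no reduction; anti-dumping (Isolde, 10.2.1): +10%; total 4% + 10% = 14%. → 14%.
Sum: 17% + 4% + 11% + 4% + 14% = 50%.

50%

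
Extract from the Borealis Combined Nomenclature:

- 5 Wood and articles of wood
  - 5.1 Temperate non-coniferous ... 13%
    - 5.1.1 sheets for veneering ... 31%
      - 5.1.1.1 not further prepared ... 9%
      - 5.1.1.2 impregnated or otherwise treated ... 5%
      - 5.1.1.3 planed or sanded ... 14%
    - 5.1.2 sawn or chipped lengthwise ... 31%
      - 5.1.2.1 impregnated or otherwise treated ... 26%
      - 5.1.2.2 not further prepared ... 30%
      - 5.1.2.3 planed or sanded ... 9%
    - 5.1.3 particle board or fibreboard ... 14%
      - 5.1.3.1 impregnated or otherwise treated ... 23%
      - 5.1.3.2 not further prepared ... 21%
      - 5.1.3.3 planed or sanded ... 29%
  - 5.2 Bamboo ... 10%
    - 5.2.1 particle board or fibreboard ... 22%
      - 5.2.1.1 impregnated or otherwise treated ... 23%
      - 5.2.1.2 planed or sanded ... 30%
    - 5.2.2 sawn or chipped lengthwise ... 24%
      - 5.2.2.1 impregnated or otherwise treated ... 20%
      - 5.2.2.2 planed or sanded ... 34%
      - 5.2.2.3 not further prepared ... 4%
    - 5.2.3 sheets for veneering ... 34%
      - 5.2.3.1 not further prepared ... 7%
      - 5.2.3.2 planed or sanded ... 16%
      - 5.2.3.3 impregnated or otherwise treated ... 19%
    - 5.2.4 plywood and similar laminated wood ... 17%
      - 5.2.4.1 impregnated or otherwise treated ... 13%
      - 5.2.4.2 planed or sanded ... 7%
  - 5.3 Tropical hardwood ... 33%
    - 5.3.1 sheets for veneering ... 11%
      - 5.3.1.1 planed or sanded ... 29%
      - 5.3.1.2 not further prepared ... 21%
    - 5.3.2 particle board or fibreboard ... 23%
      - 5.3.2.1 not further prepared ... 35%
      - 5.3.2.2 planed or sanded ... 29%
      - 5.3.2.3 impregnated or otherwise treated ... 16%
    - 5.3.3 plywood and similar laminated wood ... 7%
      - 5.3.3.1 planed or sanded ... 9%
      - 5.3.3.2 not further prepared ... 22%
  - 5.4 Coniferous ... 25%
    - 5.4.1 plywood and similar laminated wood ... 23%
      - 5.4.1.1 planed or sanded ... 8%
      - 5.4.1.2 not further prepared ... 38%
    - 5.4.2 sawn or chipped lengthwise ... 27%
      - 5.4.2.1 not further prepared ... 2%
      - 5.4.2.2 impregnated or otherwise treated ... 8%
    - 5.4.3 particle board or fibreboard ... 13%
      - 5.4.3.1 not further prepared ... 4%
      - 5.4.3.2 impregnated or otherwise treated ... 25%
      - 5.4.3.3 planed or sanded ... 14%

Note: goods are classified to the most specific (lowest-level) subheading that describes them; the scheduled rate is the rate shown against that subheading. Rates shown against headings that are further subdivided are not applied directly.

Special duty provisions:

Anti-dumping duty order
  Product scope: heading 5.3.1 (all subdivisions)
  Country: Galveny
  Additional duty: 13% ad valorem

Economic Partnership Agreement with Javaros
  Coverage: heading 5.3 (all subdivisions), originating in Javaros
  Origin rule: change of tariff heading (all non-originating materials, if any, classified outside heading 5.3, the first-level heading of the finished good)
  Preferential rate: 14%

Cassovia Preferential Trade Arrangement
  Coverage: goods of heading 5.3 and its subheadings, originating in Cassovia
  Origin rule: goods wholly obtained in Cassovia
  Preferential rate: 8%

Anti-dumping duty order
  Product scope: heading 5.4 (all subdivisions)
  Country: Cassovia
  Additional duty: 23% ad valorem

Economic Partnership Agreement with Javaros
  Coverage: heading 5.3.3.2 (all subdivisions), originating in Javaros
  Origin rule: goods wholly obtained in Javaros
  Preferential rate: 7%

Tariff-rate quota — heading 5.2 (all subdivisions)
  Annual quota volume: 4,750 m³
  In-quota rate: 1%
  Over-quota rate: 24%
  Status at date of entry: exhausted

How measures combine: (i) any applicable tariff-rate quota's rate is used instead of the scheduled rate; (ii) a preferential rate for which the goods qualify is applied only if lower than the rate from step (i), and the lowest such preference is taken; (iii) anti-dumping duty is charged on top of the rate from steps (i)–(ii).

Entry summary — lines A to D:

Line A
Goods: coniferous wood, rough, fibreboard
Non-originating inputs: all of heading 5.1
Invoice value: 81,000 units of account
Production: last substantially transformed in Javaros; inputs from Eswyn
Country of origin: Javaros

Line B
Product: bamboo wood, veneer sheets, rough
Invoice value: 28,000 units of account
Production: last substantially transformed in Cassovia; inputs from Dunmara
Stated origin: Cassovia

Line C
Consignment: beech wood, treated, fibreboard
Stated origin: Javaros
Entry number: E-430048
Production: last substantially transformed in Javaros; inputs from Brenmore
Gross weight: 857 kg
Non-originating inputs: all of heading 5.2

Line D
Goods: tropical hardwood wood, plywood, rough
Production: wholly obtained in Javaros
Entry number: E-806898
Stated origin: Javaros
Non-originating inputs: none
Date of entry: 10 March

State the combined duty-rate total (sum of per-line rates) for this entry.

Line A: coniferous → 5.4; fibreboard → 5.4.3; rough → 5.4.3.1. Scheduled 4%. Javaros agreement on 5.3: 5.4.3.1 not covered; Javaros agreement on 5.3.3.2: 5.4.3.1 not covered. → 4%.
Line B: bamboo → 5.2; veneer sheets → 5.2.3; rough → 5.2.3.1. Scheduled 7%. quota on 5.2 exhausted → over-quota 24%; Cassovia agreement on 5.3: 5.2.3.1 not covered. → 24%.
Line C: beech → 5.1; fibreboard → 5.1.3; treated → 5.1.3.1. Scheduled 23%. Javaros agreement on 5.3: 5.1.3.1 not covered; Javaros agreement on 5.3.3.2: 5.1.3.1 not covered. → 23%.
Line D: tropical hardwood → 5.3; plywood → 5.3.3; rough → 5.3.3.2. Scheduled 22%. Javaros agreement on 5.3: CTH met → 14% available; Javaros agreement on 5.3.3.2: wholly obtained → 7% available; preferential 7%. → 7%.
Sum: 4% + 24% + 23% + 7% = 58%.

58%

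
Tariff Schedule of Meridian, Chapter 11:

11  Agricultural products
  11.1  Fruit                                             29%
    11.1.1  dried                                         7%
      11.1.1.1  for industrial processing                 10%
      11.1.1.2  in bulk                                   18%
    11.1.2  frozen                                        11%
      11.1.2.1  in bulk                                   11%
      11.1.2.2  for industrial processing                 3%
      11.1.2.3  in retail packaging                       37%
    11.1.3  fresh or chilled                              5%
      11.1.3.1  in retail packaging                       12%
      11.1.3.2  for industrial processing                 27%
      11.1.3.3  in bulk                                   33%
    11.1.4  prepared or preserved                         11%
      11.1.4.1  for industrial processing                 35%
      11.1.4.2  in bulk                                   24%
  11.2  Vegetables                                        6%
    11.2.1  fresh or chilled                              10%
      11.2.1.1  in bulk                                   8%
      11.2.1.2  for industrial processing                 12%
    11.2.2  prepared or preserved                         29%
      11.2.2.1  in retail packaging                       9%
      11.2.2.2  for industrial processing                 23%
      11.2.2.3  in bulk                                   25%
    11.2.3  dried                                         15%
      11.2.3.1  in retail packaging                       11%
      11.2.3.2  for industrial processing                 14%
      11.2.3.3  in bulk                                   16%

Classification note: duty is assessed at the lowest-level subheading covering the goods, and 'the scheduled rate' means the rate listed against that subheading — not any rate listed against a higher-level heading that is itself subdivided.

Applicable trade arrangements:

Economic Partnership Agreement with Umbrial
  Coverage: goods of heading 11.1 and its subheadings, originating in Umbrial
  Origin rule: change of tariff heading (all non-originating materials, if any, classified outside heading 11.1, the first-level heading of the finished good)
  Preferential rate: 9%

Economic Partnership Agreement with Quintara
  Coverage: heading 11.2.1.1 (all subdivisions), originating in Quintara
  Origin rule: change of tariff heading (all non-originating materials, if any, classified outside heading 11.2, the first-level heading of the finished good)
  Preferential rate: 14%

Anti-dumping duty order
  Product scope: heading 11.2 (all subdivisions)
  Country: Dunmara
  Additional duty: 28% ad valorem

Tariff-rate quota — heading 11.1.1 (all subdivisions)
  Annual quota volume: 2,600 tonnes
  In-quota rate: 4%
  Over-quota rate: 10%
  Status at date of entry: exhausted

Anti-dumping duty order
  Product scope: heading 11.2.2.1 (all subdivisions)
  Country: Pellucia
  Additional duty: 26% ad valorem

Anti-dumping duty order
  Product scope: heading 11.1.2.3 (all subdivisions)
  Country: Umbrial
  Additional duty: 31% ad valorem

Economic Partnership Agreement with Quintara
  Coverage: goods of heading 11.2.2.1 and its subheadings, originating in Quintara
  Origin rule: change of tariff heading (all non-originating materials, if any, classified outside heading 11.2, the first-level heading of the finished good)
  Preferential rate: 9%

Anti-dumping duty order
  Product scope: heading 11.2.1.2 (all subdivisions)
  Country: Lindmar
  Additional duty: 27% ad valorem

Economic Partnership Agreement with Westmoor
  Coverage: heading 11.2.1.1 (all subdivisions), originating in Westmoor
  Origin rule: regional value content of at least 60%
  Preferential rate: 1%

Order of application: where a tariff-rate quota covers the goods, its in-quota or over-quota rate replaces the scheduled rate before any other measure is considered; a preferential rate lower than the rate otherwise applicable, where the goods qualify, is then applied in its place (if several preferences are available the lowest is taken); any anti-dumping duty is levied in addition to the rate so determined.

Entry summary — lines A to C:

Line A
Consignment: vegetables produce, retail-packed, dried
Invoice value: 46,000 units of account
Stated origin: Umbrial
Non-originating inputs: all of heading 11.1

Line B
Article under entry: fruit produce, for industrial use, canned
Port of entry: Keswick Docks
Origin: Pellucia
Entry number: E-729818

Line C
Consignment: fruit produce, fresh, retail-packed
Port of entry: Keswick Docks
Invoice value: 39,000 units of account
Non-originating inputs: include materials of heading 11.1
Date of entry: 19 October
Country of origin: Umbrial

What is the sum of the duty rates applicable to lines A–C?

Line A: vegetables → 11.2; dried → 11.2.3; retail-packed → 11.2.3.1. Scheduled 11%. Umbrial agreement on 11.1: 11.2.3.1 not covered. → 11%.
Line B: fruit → 11.1; canned → 11.1.4; for industrial use → 11.1.4.1. Scheduled 35%. No special measure applies. → 35%.
Line C: fruit → 11.1; fresh → 11.1.3; retail-packed → 11.1.3.1. Scheduled 12%. Umbrial agreement on 11.1: CTH not met. → 12%.
Sum: 11% + 35% + 12% = 58%.

58%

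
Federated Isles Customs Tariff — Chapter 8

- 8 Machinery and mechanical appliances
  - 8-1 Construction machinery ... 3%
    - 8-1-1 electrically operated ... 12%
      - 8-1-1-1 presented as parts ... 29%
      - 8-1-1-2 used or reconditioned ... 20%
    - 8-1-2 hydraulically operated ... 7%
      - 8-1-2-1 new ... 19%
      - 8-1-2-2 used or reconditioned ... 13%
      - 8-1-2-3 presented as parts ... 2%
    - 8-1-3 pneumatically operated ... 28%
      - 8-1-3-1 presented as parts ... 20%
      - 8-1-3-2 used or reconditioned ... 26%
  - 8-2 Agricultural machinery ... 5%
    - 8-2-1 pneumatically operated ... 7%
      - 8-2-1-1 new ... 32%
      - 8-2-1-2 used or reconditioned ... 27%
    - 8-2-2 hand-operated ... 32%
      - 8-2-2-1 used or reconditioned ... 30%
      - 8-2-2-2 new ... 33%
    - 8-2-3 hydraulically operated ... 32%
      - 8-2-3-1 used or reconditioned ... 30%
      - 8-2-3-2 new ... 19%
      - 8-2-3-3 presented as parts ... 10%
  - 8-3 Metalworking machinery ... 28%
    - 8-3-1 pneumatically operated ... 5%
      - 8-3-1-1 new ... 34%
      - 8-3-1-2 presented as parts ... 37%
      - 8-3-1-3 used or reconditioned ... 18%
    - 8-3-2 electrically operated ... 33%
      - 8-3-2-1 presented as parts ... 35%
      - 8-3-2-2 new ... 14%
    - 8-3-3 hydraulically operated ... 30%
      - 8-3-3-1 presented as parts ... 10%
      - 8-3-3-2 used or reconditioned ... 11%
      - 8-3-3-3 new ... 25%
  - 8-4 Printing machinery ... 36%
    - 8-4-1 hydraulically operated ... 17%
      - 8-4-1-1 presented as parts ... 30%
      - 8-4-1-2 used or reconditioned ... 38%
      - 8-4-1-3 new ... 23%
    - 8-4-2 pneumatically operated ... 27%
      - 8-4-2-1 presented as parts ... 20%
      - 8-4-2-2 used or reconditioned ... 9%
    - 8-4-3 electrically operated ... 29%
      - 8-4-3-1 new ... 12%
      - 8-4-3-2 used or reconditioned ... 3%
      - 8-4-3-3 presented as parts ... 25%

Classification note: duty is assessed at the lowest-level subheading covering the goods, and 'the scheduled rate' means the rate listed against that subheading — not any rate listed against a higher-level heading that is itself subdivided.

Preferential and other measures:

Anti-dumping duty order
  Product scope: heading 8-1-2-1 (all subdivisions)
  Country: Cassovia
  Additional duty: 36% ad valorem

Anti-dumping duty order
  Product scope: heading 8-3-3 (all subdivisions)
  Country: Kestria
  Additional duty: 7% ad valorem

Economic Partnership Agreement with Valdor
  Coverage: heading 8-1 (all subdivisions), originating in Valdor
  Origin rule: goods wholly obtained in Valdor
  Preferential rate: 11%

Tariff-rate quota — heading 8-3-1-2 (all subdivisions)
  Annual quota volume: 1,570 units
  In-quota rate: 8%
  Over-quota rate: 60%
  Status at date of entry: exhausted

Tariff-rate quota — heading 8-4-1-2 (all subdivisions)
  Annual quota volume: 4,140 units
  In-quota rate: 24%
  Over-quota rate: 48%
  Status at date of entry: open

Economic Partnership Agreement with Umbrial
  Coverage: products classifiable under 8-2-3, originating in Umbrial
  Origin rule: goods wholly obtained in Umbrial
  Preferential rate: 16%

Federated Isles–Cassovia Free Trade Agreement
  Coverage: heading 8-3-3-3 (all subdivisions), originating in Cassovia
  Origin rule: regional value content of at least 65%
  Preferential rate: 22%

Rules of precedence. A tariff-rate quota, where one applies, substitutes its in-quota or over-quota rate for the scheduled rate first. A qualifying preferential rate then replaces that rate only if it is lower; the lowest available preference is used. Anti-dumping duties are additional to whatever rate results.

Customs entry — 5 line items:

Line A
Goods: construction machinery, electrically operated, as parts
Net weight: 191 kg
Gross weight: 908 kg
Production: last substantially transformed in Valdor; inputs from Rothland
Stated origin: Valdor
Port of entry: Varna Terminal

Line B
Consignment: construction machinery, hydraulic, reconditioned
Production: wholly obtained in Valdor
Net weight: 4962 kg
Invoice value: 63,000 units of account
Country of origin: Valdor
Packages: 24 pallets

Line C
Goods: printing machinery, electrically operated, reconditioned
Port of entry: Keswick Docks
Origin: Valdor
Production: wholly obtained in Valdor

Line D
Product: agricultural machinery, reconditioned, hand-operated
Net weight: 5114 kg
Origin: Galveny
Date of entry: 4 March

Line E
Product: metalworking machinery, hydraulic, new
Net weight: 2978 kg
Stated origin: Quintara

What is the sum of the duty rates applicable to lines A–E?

98%

Line A: construction → 8-1; electrically operated → 8-1-1; as parts → 8-1-1-1. Scheduled 29%. Valdor agreement on 8-1: not wholly obtained. → 29%.
Line B: construction → 8-1; hydraulic → 8-1-2; reconditioned → 8-1-2-2. Scheduled 13%. Valdor agreement on 8-1: wholly obtained → 11% available; preferential 11%. → 11%.
Line C: printing → 8-4; electrically operated → 8-4-3; reconditioned → 8-4-3-2. Scheduled 3%. Valdor agreement on 8-1: 8-4-3-2 not covered. → 3%.
Line D: agricultural → 8-2; hand-operated → 8-2-2; reconditioned → 8-2-2-1. Scheduled 30%. No special measure applies. → 30%.
Line E: metalworking → 8-3; hydraulic → 8-3-3; new → 8-3-3-3. Scheduled 25%. No special measure applies. → 25%.
Sum: 29% + 11% + 3% + 30% + 25% = 98%.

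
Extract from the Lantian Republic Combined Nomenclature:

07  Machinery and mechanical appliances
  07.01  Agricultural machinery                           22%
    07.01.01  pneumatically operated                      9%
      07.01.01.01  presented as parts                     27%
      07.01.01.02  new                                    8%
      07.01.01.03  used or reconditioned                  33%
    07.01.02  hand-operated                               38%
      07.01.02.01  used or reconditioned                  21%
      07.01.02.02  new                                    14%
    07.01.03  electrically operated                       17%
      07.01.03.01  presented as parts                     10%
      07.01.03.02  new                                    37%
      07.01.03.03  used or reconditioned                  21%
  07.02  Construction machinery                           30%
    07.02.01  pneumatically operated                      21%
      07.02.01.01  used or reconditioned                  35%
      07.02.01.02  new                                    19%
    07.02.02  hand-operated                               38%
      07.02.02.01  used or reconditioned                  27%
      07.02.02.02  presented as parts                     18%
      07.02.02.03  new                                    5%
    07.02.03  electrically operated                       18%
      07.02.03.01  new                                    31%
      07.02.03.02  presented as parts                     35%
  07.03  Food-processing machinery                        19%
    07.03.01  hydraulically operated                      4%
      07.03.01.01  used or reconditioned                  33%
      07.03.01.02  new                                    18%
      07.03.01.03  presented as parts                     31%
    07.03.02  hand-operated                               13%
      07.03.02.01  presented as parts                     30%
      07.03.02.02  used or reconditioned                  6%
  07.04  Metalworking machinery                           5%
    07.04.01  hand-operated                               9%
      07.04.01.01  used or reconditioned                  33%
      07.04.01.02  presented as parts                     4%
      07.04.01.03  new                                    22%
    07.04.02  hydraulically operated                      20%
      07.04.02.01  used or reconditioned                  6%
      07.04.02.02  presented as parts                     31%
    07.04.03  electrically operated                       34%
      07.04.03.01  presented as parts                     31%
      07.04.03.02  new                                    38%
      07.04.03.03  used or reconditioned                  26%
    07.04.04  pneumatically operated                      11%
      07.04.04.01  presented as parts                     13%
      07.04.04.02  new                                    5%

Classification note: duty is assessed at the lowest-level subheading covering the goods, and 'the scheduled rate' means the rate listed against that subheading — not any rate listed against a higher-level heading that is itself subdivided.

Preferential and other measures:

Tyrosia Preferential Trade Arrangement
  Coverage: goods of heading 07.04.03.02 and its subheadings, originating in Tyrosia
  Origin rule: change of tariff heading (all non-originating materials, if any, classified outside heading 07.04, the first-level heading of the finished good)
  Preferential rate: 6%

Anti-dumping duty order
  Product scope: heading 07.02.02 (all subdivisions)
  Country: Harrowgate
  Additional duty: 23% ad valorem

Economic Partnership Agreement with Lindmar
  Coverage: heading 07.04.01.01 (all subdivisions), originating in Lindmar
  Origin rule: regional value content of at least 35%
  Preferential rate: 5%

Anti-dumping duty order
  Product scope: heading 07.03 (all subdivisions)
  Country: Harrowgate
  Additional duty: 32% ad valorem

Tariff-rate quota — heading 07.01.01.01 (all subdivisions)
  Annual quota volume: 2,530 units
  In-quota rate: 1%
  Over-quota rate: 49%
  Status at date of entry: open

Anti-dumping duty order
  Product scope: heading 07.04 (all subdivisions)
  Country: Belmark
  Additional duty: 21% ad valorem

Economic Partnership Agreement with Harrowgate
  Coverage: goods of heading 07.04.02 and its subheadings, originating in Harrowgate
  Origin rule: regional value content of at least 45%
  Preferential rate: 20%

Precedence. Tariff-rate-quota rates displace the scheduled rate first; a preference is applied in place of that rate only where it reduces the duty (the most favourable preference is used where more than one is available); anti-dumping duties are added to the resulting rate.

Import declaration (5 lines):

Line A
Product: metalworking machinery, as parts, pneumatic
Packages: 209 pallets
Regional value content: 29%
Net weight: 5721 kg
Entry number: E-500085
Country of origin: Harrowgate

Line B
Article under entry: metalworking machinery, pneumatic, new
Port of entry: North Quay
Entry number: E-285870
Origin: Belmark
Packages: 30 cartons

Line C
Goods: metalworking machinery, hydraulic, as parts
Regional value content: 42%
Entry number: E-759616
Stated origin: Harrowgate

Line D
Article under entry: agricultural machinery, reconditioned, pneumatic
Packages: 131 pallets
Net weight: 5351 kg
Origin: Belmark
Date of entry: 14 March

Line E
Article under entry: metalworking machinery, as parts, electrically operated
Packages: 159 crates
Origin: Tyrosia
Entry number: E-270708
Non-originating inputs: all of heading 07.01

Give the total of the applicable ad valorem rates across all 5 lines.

134%

Line A: metalworking → 07.04; pneumatic → 07.04.04; as parts → 07.04.04.01. Scheduled 13%. Harrowgate agreement on 07.04.02: 07.04.04.01 not covered. → 13%.
Line B: metalworking → 07.04; pneumatic → 07.04.04; new → 07.04.04.02. Scheduled 5%. anti-dumping (Belmark, 07.04): +21%; total 5% + 21% = 26%. → 26%.
Line C: metalworking → 07.04; hydraulic → 07.04.02; as parts → 07.04.02.02. Scheduled 31%. Harrowgate agreement on 07.04.02: RVC < 45%. → 31%.
Line D: agricultural → 07.01; pneumatic → 07.01.01; reconditioned → 07.01.01.03. Scheduled 33%. No special measure applies. → 33%.
Line E: metalworking → 07.04; electrically operated → 07.04.03; as parts → 07.04.03.01. Scheduled 31%. Tyrosia agreement on 07.04.03.02: 07.04.03.01 not covered. → 31%.
Sum: 13% + 26% + 31% + 33% + 31% = 134%.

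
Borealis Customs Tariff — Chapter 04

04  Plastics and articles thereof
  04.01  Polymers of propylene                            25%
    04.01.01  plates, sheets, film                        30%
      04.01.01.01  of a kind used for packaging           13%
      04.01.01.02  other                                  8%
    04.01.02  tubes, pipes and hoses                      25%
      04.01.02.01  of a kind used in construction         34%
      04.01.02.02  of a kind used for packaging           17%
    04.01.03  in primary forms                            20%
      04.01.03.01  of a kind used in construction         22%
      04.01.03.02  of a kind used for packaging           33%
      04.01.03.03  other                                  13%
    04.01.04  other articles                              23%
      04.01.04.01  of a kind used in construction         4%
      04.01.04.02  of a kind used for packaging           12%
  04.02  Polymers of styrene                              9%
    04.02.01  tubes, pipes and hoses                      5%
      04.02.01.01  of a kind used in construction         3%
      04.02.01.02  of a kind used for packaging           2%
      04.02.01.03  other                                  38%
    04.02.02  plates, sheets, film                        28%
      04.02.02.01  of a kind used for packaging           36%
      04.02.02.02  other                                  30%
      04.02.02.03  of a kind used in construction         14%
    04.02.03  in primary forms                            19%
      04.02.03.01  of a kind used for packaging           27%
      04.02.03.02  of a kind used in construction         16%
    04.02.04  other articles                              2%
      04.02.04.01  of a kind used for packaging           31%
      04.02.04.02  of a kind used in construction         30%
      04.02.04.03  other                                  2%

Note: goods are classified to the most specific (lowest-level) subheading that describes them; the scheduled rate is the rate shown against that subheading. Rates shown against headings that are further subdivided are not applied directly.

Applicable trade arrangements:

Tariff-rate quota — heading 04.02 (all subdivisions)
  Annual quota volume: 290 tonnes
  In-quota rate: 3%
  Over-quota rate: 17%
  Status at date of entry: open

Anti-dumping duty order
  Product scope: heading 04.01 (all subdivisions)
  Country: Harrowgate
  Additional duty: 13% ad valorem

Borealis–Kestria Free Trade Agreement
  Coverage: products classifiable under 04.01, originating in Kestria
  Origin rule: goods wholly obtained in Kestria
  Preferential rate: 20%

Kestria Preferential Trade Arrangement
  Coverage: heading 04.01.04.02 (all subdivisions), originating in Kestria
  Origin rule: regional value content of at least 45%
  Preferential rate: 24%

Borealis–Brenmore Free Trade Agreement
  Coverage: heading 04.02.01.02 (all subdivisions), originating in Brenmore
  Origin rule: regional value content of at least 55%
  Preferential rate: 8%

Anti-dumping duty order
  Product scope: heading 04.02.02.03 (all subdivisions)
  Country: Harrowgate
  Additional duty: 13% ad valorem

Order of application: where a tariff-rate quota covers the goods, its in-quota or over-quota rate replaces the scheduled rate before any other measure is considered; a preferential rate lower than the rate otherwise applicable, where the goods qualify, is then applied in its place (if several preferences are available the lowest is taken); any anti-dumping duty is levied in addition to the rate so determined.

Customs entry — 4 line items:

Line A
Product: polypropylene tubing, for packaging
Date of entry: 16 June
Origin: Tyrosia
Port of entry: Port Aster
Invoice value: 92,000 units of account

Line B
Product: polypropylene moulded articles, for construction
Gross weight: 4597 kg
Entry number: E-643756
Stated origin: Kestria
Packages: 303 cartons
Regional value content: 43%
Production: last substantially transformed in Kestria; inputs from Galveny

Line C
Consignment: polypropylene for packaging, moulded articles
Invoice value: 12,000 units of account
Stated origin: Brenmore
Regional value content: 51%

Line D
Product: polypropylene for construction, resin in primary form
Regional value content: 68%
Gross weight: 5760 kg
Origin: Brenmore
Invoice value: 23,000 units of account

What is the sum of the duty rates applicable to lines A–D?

55%

Line A: polypropylene → 04.01; tubing → 04.01.02; for packaging → 04.01.02.02. Scheduled 17%. No special measure applies. → 17%.
Line B: polypropylene → 04.01; moulded articles → 04.01.04; for construction → 04.01.04.01. Scheduled 4%. Kestria agreement on 04.01: not wholly obtained; Kestria agreement on 04.01.04.02: 04.01.04.01 not covered. → 4%.
Line C: polypropylene → 04.01; moulded articles → 04.01.04; for packaging → 04.01.04.02. Scheduled 12%. Brenmore agreement on 04.02.01.02: 04.01.04.02 not covered. → 12%.
Line D: polypropylene → 04.01; resin in primary form → 04.01.03; for construction → 04.01.03.01. Scheduled 22%. Brenmore agreement on 04.02.01.02: 04.01.03.01 not covered. → 22%.
Sum: 17% + 4% + 12% + 22% = 55%.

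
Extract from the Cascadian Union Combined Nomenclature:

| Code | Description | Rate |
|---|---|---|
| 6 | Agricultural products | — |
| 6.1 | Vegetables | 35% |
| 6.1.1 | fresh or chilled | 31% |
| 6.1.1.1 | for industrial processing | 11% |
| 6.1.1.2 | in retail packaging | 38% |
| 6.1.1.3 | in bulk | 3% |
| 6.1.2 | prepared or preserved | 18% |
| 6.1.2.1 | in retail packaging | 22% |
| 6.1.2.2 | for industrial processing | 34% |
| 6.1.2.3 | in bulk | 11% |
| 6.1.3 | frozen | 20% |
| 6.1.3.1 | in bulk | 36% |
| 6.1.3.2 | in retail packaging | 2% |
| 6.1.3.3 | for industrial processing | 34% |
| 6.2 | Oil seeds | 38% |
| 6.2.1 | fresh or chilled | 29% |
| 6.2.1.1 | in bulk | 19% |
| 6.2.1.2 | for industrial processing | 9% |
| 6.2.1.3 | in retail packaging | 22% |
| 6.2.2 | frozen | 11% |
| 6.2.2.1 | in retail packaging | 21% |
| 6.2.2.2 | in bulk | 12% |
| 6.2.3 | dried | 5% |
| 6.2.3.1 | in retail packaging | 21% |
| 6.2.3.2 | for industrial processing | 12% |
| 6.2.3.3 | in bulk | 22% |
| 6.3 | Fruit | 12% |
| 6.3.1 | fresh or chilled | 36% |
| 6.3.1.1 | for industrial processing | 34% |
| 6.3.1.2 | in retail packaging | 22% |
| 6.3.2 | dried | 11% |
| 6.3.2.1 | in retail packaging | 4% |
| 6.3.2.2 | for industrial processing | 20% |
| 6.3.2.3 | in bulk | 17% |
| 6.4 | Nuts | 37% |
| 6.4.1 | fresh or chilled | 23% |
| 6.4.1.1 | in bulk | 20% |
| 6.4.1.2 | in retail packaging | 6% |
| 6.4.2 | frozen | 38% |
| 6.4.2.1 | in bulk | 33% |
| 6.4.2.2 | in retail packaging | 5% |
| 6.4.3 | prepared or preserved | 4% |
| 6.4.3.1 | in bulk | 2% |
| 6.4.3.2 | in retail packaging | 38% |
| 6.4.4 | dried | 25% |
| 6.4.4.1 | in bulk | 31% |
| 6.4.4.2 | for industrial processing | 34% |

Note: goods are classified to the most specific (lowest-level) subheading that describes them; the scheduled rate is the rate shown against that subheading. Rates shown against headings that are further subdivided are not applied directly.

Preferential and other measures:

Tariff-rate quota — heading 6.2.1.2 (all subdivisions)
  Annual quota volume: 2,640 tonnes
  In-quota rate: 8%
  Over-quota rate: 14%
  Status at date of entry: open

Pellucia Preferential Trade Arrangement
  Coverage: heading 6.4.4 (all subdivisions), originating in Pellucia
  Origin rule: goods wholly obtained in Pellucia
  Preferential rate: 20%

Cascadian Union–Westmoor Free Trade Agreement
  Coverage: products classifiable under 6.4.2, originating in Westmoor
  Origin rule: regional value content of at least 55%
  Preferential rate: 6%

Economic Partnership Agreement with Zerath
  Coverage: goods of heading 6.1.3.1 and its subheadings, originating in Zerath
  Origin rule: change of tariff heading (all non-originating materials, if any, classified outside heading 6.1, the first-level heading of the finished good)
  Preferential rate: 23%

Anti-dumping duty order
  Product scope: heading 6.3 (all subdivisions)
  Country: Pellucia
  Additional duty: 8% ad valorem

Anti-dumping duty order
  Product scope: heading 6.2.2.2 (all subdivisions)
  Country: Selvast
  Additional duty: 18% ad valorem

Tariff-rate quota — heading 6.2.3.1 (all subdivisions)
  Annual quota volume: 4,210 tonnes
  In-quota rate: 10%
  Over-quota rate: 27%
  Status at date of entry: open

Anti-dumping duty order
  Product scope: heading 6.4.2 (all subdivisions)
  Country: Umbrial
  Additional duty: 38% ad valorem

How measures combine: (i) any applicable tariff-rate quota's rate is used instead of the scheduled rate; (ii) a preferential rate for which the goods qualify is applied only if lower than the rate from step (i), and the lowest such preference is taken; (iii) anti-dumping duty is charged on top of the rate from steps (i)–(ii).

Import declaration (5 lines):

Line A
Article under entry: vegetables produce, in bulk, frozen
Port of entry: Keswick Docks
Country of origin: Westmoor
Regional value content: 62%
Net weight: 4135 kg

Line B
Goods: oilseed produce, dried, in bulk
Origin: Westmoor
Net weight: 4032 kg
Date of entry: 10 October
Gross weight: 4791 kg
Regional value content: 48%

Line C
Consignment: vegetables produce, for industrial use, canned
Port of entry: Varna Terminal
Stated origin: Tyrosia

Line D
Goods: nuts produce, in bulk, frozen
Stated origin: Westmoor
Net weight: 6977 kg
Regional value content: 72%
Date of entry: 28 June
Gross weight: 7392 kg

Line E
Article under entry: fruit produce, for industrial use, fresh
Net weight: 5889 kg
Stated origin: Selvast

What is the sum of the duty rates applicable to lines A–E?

132%

Line A: vegetables → 6.1; frozen → 6.1.3; in bulk → 6.1.3.1. Scheduled 36%. Westmoor agreement on 6.4.2: 6.1.3.1 not covered. → 36%.
Line B: oilseed → 6.2; dried → 6.2.3; in bulk → 6.2.3.3. Scheduled 22%. Westmoor agreement on 6.4.2: 6.2.3.3 not covered. → 22%.
Line C: vegetables → 6.1; canned → 6.1.2; for industrial use → 6.1.2.2. Scheduled 34%. No special measure applies. → 34%.
Line D: nuts → 6.4; frozen → 6.4.2; in bulk → 6.4.2.1. Scheduled 33%. Westmoor agreement on 6.4.2: RVC ≥ 55% → 6% available; preferential 6%. → 6%.
Line E: fruit → 6.3; fresh → 6.3.1; for industrial use → 6.3.1.1. Scheduled 34%. No special measure applies. → 34%.
Sum: 36% + 22% + 34% + 6% + 34% = 132%.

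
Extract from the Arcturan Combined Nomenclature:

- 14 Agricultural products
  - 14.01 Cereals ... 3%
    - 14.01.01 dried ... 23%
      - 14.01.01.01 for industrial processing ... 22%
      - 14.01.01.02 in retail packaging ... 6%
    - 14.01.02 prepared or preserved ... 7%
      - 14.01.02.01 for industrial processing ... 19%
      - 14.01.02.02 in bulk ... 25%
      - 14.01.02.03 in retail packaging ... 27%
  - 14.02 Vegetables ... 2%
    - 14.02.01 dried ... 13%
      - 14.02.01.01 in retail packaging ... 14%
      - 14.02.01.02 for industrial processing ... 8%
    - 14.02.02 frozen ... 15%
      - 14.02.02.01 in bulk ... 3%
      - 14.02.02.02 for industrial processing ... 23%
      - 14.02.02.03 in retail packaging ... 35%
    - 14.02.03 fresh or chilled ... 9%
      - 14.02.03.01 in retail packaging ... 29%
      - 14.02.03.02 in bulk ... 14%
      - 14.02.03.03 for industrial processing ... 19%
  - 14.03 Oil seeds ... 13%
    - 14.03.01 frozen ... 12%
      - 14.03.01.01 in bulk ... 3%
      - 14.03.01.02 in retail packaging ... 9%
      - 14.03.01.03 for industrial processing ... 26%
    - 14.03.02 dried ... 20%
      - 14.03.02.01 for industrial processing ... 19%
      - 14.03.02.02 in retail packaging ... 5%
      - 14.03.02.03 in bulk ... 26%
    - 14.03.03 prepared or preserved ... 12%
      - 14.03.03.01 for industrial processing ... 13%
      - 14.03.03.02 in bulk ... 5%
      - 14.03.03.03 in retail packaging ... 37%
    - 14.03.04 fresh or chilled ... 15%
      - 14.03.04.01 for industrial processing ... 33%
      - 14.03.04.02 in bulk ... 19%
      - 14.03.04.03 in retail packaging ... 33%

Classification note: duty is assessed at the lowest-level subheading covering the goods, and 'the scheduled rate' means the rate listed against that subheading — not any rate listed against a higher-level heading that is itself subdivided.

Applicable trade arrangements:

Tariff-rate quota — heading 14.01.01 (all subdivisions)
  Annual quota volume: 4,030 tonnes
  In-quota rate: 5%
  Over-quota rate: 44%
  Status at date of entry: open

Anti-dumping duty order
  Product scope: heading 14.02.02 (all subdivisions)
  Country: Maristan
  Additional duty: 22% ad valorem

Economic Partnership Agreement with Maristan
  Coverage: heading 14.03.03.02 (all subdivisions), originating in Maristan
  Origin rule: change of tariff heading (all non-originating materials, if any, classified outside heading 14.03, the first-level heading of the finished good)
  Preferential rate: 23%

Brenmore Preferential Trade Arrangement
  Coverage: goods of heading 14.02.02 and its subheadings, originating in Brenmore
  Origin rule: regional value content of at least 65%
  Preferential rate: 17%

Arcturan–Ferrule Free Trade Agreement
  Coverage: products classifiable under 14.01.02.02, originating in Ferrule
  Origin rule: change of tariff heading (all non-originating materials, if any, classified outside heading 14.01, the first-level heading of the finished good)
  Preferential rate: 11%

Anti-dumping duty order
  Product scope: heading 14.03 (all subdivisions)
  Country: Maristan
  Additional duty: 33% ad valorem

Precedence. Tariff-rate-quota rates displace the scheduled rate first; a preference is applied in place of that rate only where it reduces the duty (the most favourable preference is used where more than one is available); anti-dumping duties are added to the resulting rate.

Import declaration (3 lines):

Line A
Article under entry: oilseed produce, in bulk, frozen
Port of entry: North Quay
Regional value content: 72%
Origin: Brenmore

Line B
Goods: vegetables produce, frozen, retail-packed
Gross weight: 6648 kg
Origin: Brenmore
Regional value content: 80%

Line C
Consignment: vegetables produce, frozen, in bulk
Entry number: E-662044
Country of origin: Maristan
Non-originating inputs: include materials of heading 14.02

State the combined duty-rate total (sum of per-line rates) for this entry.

45%

Line A: oilseed → 14.03; frozen → 14.03.01; in bulk → 14.03.01.01. Scheduled 3%. Brenmore agreement on 14.02.02: 14.03.01.01 not covered. → 3%.
Line B: vegetables → 14.02; frozen → 14.02.02; retail-packed → 14.02.02.03. Scheduled 35%. Brenmore agreement on 14.02.02: RVC ≥ 65% → 17% available; preferential 17%. → 17%.
Line C: vegetables → 14.02; frozen → 14.02.02; in bulk → 14.02.02.01. Scheduled 3%. Maristan agreement on 14.03.03.02: 14.02.02.01 not covered; anti-dumping (Maristan, 14.02.02): +22%; total 3% + 22% = 25%. → 25%.
Sum: 3% + 17% + 25% = 45%.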